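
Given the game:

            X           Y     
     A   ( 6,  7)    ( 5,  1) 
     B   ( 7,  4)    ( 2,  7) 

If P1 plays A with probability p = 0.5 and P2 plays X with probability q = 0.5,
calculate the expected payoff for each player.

E[P1] = 5.0, E[P2] = 4.75

Work:
E[P1] = p·q·π₁(A,X) + p·(1-q)·π₁(A,Y) + (1-p)·q·π₁(B,X) + (1-p)·(1-q)·π₁(B,Y)
= 0.5·0.5·6 + 0.5·0.5·5 + 0.5·0.5·7 + 0.5·0.5·2
= 5.0

E[P2] = 4.75 (similar calculation)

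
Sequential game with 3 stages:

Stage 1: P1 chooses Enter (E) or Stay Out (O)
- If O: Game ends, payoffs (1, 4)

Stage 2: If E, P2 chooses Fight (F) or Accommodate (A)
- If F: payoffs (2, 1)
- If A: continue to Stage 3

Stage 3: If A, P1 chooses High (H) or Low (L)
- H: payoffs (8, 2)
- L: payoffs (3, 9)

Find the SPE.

SPE: (E, A, H); Outcome (8, 2)

Work:
Stage 3: P1 chooses H (8 vs 3)
Stage 2: P2: F->1, A->2 (anticipating H). Choose A
Stage 1: P1: O->1, E->8 (anticipating A, H). Choose E
SPE path: E -> A -> H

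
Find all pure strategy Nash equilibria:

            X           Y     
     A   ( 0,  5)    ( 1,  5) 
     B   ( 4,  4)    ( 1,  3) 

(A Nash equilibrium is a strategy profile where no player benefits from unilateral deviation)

Nash equilibrium: (A, Y), (B, X)

Work:
Best responses:
  P1 vs X: payoffs [0, 4] → best response B (payoff 4)
  P1 vs Y: payoffs [1, 1] → best response A/B (payoff 1)
  P2 vs A: payoffs [5, 5] → best response X/Y (payoff 5)
  P2 vs B: payoffs [4, 3] → best response X (payoff 4)
Mutual best responses: (A,Y), (B,X) → Nash equilibria.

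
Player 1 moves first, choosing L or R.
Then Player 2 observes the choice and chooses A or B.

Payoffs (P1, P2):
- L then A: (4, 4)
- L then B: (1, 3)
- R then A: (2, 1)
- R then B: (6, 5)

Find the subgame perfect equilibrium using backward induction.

P1 plays R, P2 plays A after L and B after R; Payoff (6, 5)

Work:
Backward induction:
After L: P2 chooses A → P1 gets 4
After R: P2 chooses B → P1 gets 6
P1 chooses R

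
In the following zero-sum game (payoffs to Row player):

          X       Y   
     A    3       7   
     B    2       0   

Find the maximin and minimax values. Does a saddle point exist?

Maximin = 3, Minimax = 3, Saddle: True

Work:
Row minimums: [3, 0] → maximin = 3
Column maximums: [3, 7] → minimax = 3
Saddle point exists! Game value = 3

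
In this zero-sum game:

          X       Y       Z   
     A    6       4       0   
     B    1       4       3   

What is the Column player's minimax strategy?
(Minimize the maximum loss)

Column should play Z, value = 3

Work:
Column player minimizes Row's maximum payoff:
Column X: max payoff to Row = 6
Column Y: max payoff to Row = 4
Column Z: max payoff to Row = 3
Minimum is 3, achieved by column Z.
Minimax strategy: Z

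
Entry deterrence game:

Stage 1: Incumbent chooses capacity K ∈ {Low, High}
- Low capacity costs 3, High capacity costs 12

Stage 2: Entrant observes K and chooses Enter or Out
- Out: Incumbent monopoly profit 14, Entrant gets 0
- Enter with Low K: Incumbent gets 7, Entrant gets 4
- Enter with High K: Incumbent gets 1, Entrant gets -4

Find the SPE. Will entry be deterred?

SPE: (Low, Enter|Low, Out|High); Entry not deterred. Incumbent net profit = 4, Entrant gets 4

Work:
After Low K: Entrant enters (4 > 0)
After High K: Entrant stays out (-4 < 0)
Incumbent: Low → 7−3=4, High → 14−12=2
Incumbent chooses Low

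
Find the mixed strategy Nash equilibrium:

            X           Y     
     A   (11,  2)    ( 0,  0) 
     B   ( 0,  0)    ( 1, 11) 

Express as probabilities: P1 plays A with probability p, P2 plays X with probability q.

p = 0.8462, q = 0.0833

Work:
Find probabilities that make opponent indifferent:
P2 chooses q to make P1 indifferent between A and B
P1 chooses p to make P2 indifferent between X and Y
Mixed NE: P1 plays (A: 0.8462, B: 0.1538), P2 plays (X: 0.0833, Y: 0.9167)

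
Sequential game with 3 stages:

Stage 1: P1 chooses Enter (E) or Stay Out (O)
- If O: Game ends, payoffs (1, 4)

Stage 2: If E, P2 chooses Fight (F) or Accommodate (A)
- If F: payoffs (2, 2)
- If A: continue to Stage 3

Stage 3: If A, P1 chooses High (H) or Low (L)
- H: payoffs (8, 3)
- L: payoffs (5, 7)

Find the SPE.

SPE: (E, A, H); Outcome (8, 3)

Work:
Stage 3: P1 chooses H (8 vs 5)
Stage 2: P2: F->2, A->3 (anticipating H). Choose A
Stage 1: P1: O->1, E->8 (anticipating A, H). Choose E
SPE path: E -> A -> H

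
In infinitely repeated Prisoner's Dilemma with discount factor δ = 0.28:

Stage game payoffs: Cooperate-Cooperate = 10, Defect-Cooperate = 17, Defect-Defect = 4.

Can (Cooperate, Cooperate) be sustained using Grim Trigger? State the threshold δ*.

δ* = 0.5385; since δ = 0.28 < 0.5385, cooperation cannot be sustained

Work:
For Grim Trigger:
Cooperate forever: 10/(1-δ)
Defect then punished: 17 + 4·δ/(1-δ)
Need: 10/(1-δ) ≥ 17 + 4·δ/(1-δ)
Solving: δ ≥ (T-R)/(T-P) = (17-10)/(17-4) = 0.5385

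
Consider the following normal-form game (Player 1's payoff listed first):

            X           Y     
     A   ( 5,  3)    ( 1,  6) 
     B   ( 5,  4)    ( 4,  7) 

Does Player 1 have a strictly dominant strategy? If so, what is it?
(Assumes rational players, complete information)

No strictly dominant strategy exists for Player 1

Work:
A strategy strictly dominates another if it gives a strictly higher payoff against every opponent action. Compare each pair of P1's strategies column-by-column:
  A vs B: [5 vs 5, 1 vs 4] → A does not strictly dominate B (column X: 5 ≤ 5)
  B vs A: [5 vs 5, 4 vs 1] → B does not strictly dominate A (column X: 5 ≤ 5)
No single strategy strictly dominates all others → no strictly dominant strategy.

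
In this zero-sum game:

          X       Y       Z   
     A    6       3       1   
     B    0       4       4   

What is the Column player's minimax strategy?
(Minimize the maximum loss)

Column should play Y or Z (all achieve the minimum), value = 4

Work:
Column player minimizes Row's maximum payoff:
Column X: max payoff to Row = 6
Column Y: max payoff to Row = 4
Column Z: max payoff to Row = 4
Minimum is 4, achieved by columns Y, Z (tied).
Each of Y or Z is a minimax strategy.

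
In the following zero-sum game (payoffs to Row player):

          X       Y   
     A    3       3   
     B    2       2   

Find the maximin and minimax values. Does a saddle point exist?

Maximin = 3, Minimax = 3, Saddle: True

Work:
Row minimums: [3, 2] → maximin = 3
Column maximums: [3, 3] → minimax = 3
Saddle point exists! Game value = 3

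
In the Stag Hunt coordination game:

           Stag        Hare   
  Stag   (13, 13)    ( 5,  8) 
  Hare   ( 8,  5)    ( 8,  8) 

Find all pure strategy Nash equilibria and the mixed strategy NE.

Pure NE: (Stag, Stag) and (Hare, Hare); Mixed NE: p = 0.375, q = 0.375

Work:
Check pure NE:
(Stag, Stag): (13, 13) - no unilateral deviation beneficial
(Hare, Hare): (8, 8) - no unilateral deviation beneficial
Mixed NE: P1 plays Stag with p = 0.375, P2 plays Stag with q = 0.375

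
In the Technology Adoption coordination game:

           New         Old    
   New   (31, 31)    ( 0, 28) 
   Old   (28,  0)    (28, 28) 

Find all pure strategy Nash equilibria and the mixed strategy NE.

Pure NE: (New, New) and (Old, Old); Mixed NE: p = 0.9032, q = 0.9032

Work:
Check pure NE:
(New, New): (31, 31) - no unilateral deviation beneficial
(Old, Old): (28, 28) - no unilateral deviation beneficial
Mixed NE: P1 plays New with p = 0.9032, P2 plays New with q = 0.9032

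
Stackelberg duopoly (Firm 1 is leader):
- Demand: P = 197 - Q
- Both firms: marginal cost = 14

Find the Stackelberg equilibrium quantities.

q₁* (leader) = 91.5, q₂* (follower) = 45.75

Work:
Follower's reaction: q₂ = (a - c - q₁)/2
Leader substitutes: π₁ = q₁·(a - q₁ - (a-c-q₁)/2 - c)
FOC: q₁* = (197 - 14)/2 = 91.50
Then: q₂* = (197 - 14 - 91.5)/2 = 45.75
Leader has first-mover advantage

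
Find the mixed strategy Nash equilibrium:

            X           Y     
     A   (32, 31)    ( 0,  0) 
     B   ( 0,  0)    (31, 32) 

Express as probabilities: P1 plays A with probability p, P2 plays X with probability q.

p = 0.5079, q = 0.4921

Work:
Find probabilities that make opponent indifferent:
P2 chooses q to make P1 indifferent between A and B
P1 chooses p to make P2 indifferent between X and Y
Mixed NE: P1 plays (A: 0.5079, B: 0.4921), P2 plays (X: 0.4921, Y: 0.5079)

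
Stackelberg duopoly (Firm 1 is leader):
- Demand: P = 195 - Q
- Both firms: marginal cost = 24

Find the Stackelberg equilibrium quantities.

q₁* (leader) = 85.5, q₂* (follower) = 42.75

Work:
Follower's reaction: q₂ = (a - c - q₁)/2
Leader substitutes: π₁ = q₁·(a - q₁ - (a-c-q₁)/2 - c)
FOC: q₁* = (195 - 24)/2 = 85.50
Then: q₂* = (195 - 24 - 85.5)/2 = 42.75
Leader has first-mover advantage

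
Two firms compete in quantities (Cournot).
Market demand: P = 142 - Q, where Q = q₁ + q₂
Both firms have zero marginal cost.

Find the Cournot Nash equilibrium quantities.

q₁* = q₂* = 47.33; P* = 47.33

Work:
Profit: π_i = P·q_i = (a - q_i - q_j)·q_i
FOC: ∂π_i/∂q_i = a - 2q_i - q_j = 0
Reaction function: q_i = (142 - q_j)/2
Symmetry: q* = 142/3 = 47.33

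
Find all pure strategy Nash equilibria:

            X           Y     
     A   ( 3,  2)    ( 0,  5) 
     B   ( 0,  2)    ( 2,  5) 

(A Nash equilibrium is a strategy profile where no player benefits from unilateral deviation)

Nash equilibrium: (B, Y)

Work:
Best responses:
  P1 vs X: payoffs [3, 0] → best response A (payoff 3)
  P1 vs Y: payoffs [0, 2] → best response B (payoff 2)
  P2 vs A: payoffs [2, 5] → best response Y (payoff 5)
  P2 vs B: payoffs [2, 5] → best response Y (payoff 5)
Mutual best responses: (B,Y) → Nash equilibria.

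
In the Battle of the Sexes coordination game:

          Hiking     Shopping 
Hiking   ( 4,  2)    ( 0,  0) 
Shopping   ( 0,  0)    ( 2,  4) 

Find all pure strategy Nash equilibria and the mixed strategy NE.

Pure NE: (Hiking, Hiking) and (Shopping, Shopping); Mixed NE: p = 0.6667, q = 0.3333

Work:
Check pure NE:
(Hiking, Hiking): (4, 2) - no unilateral deviation beneficial
(Shopping, Shopping): (2, 4) - no unilateral deviation beneficial
Mixed NE: P1 plays Hiking with p = 0.6667, P2 plays Hiking with q = 0.3333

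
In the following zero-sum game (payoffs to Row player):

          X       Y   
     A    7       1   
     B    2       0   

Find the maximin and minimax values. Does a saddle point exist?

Maximin = 1, Minimax = 1, Saddle: True

Work:
Row minimums: [1, 0] → maximin = 1
Column maximums: [7, 1] → minimax = 1
Saddle point exists! Game value = 1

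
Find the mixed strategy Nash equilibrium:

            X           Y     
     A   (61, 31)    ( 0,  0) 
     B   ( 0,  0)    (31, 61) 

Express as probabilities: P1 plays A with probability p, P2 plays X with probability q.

p = 0.663, q = 0.337

Work:
Find probabilities that make opponent indifferent:
P2 chooses q to make P1 indifferent between A and B
P1 chooses p to make P2 indifferent between X and Y
Mixed NE: P1 plays (A: 0.663, B: 0.337), P2 plays (X: 0.337, Y: 0.663)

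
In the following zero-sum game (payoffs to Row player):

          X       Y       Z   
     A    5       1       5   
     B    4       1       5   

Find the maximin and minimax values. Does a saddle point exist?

Maximin = 1, Minimax = 1, Saddle: True

Work:
Row minimums: [1, 1] → maximin = 1
Column maximums: [5, 1, 5] → minimax = 1
Saddle point exists! Game value = 1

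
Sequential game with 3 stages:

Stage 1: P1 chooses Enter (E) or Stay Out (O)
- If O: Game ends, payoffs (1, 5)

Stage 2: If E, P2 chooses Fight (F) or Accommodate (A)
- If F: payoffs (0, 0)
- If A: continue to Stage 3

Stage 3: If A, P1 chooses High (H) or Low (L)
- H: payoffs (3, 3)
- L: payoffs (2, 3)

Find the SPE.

SPE: (E, A, H); Outcome (3, 3)

Work:
Stage 3: P1 chooses H (3 vs 2)
Stage 2: P2: F->0, A->3 (anticipating H). Choose A
Stage 1: P1: O->1, E->3 (anticipating A, H). Choose E
SPE path: E -> A -> H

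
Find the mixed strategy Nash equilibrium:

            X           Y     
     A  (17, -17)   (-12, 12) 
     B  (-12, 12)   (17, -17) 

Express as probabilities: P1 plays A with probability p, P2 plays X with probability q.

p = 0.5, q = 0.5

Work:
Find probabilities that make opponent indifferent:
P2 chooses q to make P1 indifferent between A and B
P1 chooses p to make P2 indifferent between X and Y
Mixed NE: P1 plays (A: 0.5, B: 0.5), P2 plays (X: 0.5, Y: 0.5)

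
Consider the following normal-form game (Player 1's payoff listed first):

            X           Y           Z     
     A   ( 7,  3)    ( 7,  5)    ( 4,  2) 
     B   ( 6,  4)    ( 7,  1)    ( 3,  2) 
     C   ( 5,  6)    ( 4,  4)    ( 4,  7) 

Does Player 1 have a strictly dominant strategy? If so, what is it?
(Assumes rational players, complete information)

No strictly dominant strategy exists for Player 1

Work:
A strategy strictly dominates another if it gives a strictly higher payoff against every opponent action. Compare each pair of P1's strategies column-by-column:
  A vs B: [7 vs 6, 7 vs 7, 4 vs 3] → A does not strictly dominate B (column Y: 7 ≤ 7)
  A vs C: [7 vs 5, 7 vs 4, 4 vs 4] → A does not strictly dominate C (column Z: 4 ≤ 4)
  B vs A: [6 vs 7, 7 vs 7, 3 vs 4] → B does not strictly dominate A (column X: 6 ≤ 7)
  B vs C: [6 vs 5, 7 vs 4, 3 vs 4] → B does not strictly dominate C (column Z: 3 ≤ 4)
  C vs A: [5 vs 7, 4 vs 7, 4 vs 4] → C does not strictly dominate A (column X: 5 ≤ 7)
  C vs B: [5 vs 6, 4 vs 7, 4 vs 3] → C does not strictly dominate B (column X: 5 ≤ 6)
No single strategy strictly dominates all others → no strictly dominant strategy.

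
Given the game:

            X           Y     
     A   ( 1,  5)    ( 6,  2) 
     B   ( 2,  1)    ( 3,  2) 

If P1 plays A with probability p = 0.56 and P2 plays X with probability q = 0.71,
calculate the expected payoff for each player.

E[P1] = 2.3796, E[P2] = 2.8804

Work:
E[P1] = p·q·π₁(A,X) + p·(1-q)·π₁(A,Y) + (1-p)·q·π₁(B,X) + (1-p)·(1-q)·π₁(B,Y)
= 0.56·0.71·1 + 0.56·0.29·6 + 0.44·0.71·2 + 0.44·0.29·3
= 2.3796

E[P2] = 2.8804 (similar calculation)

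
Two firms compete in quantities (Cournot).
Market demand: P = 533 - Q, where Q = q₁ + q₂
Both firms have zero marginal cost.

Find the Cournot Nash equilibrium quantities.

q₁* = q₂* = 177.67; P* = 177.67

Work:
Profit: π_i = P·q_i = (a - q_i - q_j)·q_i
FOC: ∂π_i/∂q_i = a - 2q_i - q_j = 0
Reaction function: q_i = (533 - q_j)/2
Symmetry: q* = 533/3 = 177.67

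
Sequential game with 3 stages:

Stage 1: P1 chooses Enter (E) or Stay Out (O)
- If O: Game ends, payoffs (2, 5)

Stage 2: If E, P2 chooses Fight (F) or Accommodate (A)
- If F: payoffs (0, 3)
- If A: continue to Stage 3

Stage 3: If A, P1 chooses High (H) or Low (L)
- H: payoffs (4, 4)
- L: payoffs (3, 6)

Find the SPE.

SPE: (E, A, H); Outcome (4, 4)

Work:
Stage 3: P1 chooses H (4 vs 3)
Stage 2: P2: F->3, A->4 (anticipating H). Choose A
Stage 1: P1: O->2, E->4 (anticipating A, H). Choose E
SPE path: E -> A -> H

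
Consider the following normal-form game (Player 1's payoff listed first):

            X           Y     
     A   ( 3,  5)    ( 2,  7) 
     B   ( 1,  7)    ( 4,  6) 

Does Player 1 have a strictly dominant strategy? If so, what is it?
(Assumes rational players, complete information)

No strictly dominant strategy exists for Player 1

Work:
A strategy strictly dominates another if it gives a strictly higher payoff against every opponent action. Compare each pair of P1's strategies column-by-column:
  A vs B: [3 vs 1, 2 vs 4] → A does not strictly dominate B (column Y: 2 ≤ 4)
  B vs A: [1 vs 3, 4 vs 2] → B does not strictly dominate A (column X: 1 ≤ 3)
No single strategy strictly dominates all others → no strictly dominant strategy.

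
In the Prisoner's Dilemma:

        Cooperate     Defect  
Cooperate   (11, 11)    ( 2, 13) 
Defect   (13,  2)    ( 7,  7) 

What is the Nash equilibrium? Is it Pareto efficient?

(Defect, Defect) is NE; not Pareto efficient

Work:
Defect dominates Cooperate for both players:
If P2 cooperates: Defect (13) > Cooperate (11)
If P2 defects: Defect (7) > Cooperate (2)
NE: (Defect, Defect) with payoff (7, 7)
But (Cooperate, Cooperate) = (11, 11) Pareto dominates (7, 7)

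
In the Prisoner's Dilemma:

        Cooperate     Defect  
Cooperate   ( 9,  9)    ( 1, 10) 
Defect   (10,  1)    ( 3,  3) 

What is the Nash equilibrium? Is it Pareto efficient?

(Defect, Defect) is NE; not Pareto efficient

Work:
Defect dominates Cooperate for both players:
If P2 cooperates: Defect (10) > Cooperate (9)
If P2 defects: Defect (3) > Cooperate (1)
NE: (Defect, Defect) with payoff (3, 3)
But (Cooperate, Cooperate) = (9, 9) Pareto dominates (3, 3)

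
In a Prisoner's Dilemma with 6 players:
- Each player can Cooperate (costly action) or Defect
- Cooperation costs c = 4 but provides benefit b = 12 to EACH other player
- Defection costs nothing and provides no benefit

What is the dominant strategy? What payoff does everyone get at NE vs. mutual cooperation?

Dominant: Defect; NE payoff = 0; Coop payoff = 56

Work:
Defect dominates (saves cost c = 4, benefit to others is external)
NE: All defect → everyone gets 0
If all cooperate: each receives (5)×12 - 4 = 56
Social dilemma: 56 > 0 but NE gives 0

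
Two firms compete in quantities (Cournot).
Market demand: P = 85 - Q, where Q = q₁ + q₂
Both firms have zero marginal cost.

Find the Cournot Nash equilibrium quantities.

q₁* = q₂* = 28.33; P* = 28.33

Work:
Profit: π_i = P·q_i = (a - q_i - q_j)·q_i
FOC: ∂π_i/∂q_i = a - 2q_i - q_j = 0
Reaction function: q_i = (85 - q_j)/2
Symmetry: q* = 85/3 = 28.33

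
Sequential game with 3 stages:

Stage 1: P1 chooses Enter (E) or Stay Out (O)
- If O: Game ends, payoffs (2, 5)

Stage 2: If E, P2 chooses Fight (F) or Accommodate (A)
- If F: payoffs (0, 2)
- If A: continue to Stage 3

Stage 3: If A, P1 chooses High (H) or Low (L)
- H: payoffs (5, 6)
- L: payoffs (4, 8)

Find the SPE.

SPE: (E, A, H); Outcome (5, 6)

Work:
Stage 3: P1 chooses H (5 vs 4)
Stage 2: P2: F->2, A->6 (anticipating H). Choose A
Stage 1: P1: O->2, E->5 (anticipating A, H). Choose E
SPE path: E -> A -> H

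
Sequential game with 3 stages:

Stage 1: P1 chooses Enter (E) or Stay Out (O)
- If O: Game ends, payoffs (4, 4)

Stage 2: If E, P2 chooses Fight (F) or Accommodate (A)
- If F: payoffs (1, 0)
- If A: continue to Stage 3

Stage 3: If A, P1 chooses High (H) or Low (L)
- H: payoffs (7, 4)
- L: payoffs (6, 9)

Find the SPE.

SPE: (E, A, H); Outcome (7, 4)

Work:
Stage 3: P1 chooses H (7 vs 6)
Stage 2: P2: F->0, A->4 (anticipating H). Choose A
Stage 1: P1: O->4, E->7 (anticipating A, H). Choose E
SPE path: E -> A -> H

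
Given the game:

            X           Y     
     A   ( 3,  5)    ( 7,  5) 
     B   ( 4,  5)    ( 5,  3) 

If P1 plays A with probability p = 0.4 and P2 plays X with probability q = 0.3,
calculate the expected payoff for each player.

E[P1] = 5.14, E[P2] = 4.16

Work:
E[P1] = p·q·π₁(A,X) + p·(1-q)·π₁(A,Y) + (1-p)·q·π₁(B,X) + (1-p)·(1-q)·π₁(B,Y)
= 0.4·0.3·3 + 0.4·0.7·7 + 0.6·0.3·4 + 0.6·0.7·5
= 5.14

E[P2] = 4.16 (similar calculation)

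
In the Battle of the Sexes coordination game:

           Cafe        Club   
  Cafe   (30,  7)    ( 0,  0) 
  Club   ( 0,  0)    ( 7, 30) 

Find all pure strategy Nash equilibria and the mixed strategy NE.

Pure NE: (Cafe, Cafe) and (Club, Club); Mixed NE: p = 0.8108, q = 0.1892

Work:
Check pure NE:
(Cafe, Cafe): (30, 7) - no unilateral deviation beneficial
(Club, Club): (7, 30) - no unilateral deviation beneficial
Mixed NE: P1 plays Cafe with p = 0.8108, P2 plays Cafe with q = 0.1892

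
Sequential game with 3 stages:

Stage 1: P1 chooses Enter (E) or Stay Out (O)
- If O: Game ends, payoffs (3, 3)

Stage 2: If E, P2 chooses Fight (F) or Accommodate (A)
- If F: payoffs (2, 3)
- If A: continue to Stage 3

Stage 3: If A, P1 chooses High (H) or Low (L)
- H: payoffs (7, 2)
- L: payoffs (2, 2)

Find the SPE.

SPE: (O, F, H); Outcome (3, 3)

Work:
Stage 3: P1 chooses H (7 vs 2)
Stage 2: P2: F->3, A->2 (anticipating H). Choose F
Stage 1: P1: O->3, E->2 (anticipating F, H). Choose O
SPE path: O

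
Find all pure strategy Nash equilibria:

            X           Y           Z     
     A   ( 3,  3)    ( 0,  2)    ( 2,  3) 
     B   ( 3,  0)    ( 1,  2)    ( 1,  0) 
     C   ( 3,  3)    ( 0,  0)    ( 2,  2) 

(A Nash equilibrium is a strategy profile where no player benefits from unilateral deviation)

Nash equilibrium: (A, X), (A, Z), (B, Y), (C, X)

Work:
Best responses:
  P1 vs X: payoffs [3, 3, 3] → best response A/B/C (payoff 3)
  P1 vs Y: payoffs [0, 1, 0] → best response B (payoff 1)
  P1 vs Z: payoffs [2, 1, 2] → best response A/C (payoff 2)
  P2 vs A: payoffs [3, 2, 3] → best response X/Z (payoff 3)
  P2 vs B: payoffs [0, 2, 0] → best response Y (payoff 2)
  P2 vs C: payoffs [3, 0, 2] → best response X (payoff 3)
Mutual best responses: (A,X), (A,Z), (B,Y), (C,X) → Nash equilibria.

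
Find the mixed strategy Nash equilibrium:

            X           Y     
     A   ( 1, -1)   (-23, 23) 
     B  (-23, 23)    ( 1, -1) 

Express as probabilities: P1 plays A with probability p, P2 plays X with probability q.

p = 0.5, q = 0.5

Work:
Find probabilities that make opponent indifferent:
P2 chooses q to make P1 indifferent between A and B
P1 chooses p to make P2 indifferent between X and Y
Mixed NE: P1 plays (A: 0.5, B: 0.5), P2 plays (X: 0.5, Y: 0.5)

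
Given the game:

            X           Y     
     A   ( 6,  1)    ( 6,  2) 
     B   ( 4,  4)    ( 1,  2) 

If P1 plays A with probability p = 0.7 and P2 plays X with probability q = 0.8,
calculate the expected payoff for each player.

E[P1] = 5.22, E[P2] = 1.92

Work:
E[P1] = p·q·π₁(A,X) + p·(1-q)·π₁(A,Y) + (1-p)·q·π₁(B,X) + (1-p)·(1-q)·π₁(B,Y)
= 0.7·0.8·6 + 0.7·0.2·6 + 0.3·0.8·4 + 0.3·0.2·1
= 5.22

E[P2] = 1.92 (similar calculation)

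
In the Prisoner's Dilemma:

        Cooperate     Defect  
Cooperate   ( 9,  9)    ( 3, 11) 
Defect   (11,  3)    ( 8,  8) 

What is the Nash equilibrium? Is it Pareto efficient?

(Defect, Defect) is NE; not Pareto efficient

Work:
Defect dominates Cooperate for both players:
If P2 cooperates: Defect (11) > Cooperate (9)
If P2 defects: Defect (8) > Cooperate (3)
NE: (Defect, Defect) with payoff (8, 8)
But (Cooperate, Cooperate) = (9, 9) Pareto dominates (8, 8)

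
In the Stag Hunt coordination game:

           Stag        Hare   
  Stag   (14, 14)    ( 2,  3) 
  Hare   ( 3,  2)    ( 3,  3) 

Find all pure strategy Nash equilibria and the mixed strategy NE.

Pure NE: (Stag, Stag) and (Hare, Hare); Mixed NE: p = 0.0833, q = 0.0833

Work:
Check pure NE:
(Stag, Stag): (14, 14) - no unilateral deviation beneficial
(Hare, Hare): (3, 3) - no unilateral deviation beneficial
Mixed NE: P1 plays Stag with p = 0.0833, P2 plays Stag with q = 0.0833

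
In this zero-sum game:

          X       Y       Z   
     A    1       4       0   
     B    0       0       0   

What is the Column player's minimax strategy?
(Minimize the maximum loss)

Column should play Z, value = 0

Work:
Column player minimizes Row's maximum payoff:
Column X: max payoff to Row = 1
Column Y: max payoff to Row = 4
Column Z: max payoff to Row = 0
Minimum is 0, achieved by column Z.
Minimax strategy: Z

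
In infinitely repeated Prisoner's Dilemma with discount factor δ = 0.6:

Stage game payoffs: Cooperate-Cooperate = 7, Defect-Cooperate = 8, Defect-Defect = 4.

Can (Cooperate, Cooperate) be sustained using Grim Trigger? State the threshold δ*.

δ* = 0.25; since δ = 0.6 ≥ 0.25, cooperation can be sustained

Work:
For Grim Trigger:
Cooperate forever: 7/(1-δ)
Defect then punished: 8 + 4·δ/(1-δ)
Need: 7/(1-δ) ≥ 8 + 4·δ/(1-δ)
Solving: δ ≥ (T-R)/(T-P) = (8-7)/(8-4) = 0.25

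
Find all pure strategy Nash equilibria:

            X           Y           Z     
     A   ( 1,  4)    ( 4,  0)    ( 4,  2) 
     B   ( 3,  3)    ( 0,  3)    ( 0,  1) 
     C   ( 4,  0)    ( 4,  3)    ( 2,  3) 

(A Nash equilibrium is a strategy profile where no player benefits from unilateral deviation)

Nash equilibrium: (C, Y)

Work:
Best responses:
  P1 vs X: payoffs [1, 3, 4] → best response C (payoff 4)
  P1 vs Y: payoffs [4, 0, 4] → best response A/C (payoff 4)
  P1 vs Z: payoffs [4, 0, 2] → best response A (payoff 4)
  P2 vs A: payoffs [4, 0, 2] → best response X (payoff 4)
  P2 vs B: payoffs [3, 3, 1] → best response X/Y (payoff 3)
  P2 vs C: payoffs [0, 3, 3] → best response Y/Z (payoff 3)
Mutual best responses: (C,Y) → Nash equilibria.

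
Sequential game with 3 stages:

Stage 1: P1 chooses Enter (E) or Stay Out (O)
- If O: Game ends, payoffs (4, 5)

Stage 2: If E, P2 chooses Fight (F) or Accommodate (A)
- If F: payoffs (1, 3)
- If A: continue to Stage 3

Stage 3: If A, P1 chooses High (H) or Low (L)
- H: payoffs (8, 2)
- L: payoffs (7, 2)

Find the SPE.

SPE: (O, F, H); Outcome (4, 5)

Work:
Stage 3: P1 chooses H (8 vs 7)
Stage 2: P2: F->3, A->2 (anticipating H). Choose F
Stage 1: P1: O->4, E->1 (anticipating F, H). Choose O
SPE path: O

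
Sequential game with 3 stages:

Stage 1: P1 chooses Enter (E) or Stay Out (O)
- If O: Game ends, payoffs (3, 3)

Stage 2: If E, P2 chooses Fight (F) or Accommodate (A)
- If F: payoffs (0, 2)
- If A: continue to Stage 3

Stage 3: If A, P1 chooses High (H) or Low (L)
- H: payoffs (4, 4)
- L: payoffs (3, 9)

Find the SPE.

SPE: (E, A, H); Outcome (4, 4)

Work:
Stage 3: P1 chooses H (4 vs 3)
Stage 2: P2: F->2, A->4 (anticipating H). Choose A
Stage 1: P1: O->3, E->4 (anticipating A, H). Choose E
SPE path: E -> A -> H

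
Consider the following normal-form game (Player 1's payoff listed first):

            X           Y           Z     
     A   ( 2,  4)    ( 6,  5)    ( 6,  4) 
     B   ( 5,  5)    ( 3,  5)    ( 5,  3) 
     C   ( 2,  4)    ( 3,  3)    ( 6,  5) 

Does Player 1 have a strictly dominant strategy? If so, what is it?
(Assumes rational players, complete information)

No strictly dominant strategy exists for Player 1

Work:
A strategy strictly dominates another if it gives a strictly higher payoff against every opponent action. Compare each pair of P1's strategies column-by-column:
  A vs B: [2 vs 5, 6 vs 3, 6 vs 5] → A does not strictly dominate B (column X: 2 ≤ 5)
  A vs C: [2 vs 2, 6 vs 3, 6 vs 6] → A does not strictly dominate C (column X: 2 ≤ 2)
  B vs A: [5 vs 2, 3 vs 6, 5 vs 6] → B does not strictly dominate A (column Y: 3 ≤ 6)
  B vs C: [5 vs 2, 3 vs 3, 5 vs 6] → B does not strictly dominate C (column Y: 3 ≤ 3)
  C vs A: [2 vs 2, 3 vs 6, 6 vs 6] → C does not strictly dominate A (column X: 2 ≤ 2)
  C vs B: [2 vs 5, 3 vs 3, 6 vs 5] → C does not strictly dominate B (column X: 2 ≤ 5)
No single strategy strictly dominates all others → no strictly dominant strategy.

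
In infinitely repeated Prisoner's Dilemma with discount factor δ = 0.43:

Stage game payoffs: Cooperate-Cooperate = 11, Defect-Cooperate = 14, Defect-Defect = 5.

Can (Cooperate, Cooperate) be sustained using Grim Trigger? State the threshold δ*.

δ* = 0.3333; since δ = 0.43 ≥ 0.3333, cooperation can be sustained

Work:
For Grim Trigger:
Cooperate forever: 11/(1-δ)
Defect then punished: 14 + 5·δ/(1-δ)
Need: 11/(1-δ) ≥ 14 + 5·δ/(1-δ)
Solving: δ ≥ (T-R)/(T-P) = (14-11)/(14-5) = 0.3333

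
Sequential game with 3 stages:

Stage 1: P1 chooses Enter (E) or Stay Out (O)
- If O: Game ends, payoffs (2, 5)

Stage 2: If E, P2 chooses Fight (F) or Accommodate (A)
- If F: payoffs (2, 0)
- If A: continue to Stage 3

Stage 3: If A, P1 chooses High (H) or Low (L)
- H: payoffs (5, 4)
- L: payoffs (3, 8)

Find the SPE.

SPE: (E, A, H); Outcome (5, 4)

Work:
Stage 3: P1 chooses H (5 vs 3)
Stage 2: P2: F->0, A->4 (anticipating H). Choose A
Stage 1: P1: O->2, E->5 (anticipating A, H). Choose E
SPE path: E -> A -> H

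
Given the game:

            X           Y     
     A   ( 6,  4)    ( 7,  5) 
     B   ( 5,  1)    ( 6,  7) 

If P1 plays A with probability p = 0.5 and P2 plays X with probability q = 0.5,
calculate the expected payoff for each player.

E[P1] = 6.0, E[P2] = 4.25

Work:
E[P1] = p·q·π₁(A,X) + p·(1-q)·π₁(A,Y) + (1-p)·q·π₁(B,X) + (1-p)·(1-q)·π₁(B,Y)
= 0.5·0.5·6 + 0.5·0.5·7 + 0.5·0.5·5 + 0.5·0.5·6
= 6.0

E[P2] = 4.25 (similar calculation)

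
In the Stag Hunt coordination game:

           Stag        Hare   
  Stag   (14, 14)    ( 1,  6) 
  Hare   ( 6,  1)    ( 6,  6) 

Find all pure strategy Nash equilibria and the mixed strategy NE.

Pure NE: (Stag, Stag) and (Hare, Hare); Mixed NE: p = 0.3846, q = 0.3846

Work:
Check pure NE:
(Stag, Stag): (14, 14) - no unilateral deviation beneficial
(Hare, Hare): (6, 6) - no unilateral deviation beneficial
Mixed NE: P1 plays Stag with p = 0.3846, P2 plays Stag with q = 0.3846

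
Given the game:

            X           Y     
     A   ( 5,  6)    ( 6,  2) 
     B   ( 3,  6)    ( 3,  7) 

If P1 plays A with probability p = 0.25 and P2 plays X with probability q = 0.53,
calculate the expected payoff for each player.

E[P1] = 3.6175, E[P2] = 5.8825

Work:
E[P1] = p·q·π₁(A,X) + p·(1-q)·π₁(A,Y) + (1-p)·q·π₁(B,X) + (1-p)·(1-q)·π₁(B,Y)
= 0.25·0.53·5 + 0.25·0.47·6 + 0.75·0.53·3 + 0.75·0.47·3
= 3.6175

E[P2] = 5.8825 (similar calculation)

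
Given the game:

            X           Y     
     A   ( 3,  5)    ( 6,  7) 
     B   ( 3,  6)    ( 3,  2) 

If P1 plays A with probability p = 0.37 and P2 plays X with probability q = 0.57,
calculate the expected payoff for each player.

E[P1] = 3.4773, E[P2] = 4.8646

Work:
E[P1] = p·q·π₁(A,X) + p·(1-q)·π₁(A,Y) + (1-p)·q·π₁(B,X) + (1-p)·(1-q)·π₁(B,Y)
= 0.37·0.57·3 + 0.37·0.43·6 + 0.63·0.57·3 + 0.63·0.43·3
= 3.4773

E[P2] = 4.8646 (similar calculation)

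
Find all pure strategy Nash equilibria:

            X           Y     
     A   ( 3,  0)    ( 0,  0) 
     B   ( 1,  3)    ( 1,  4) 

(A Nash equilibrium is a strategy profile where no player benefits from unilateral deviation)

Nash equilibrium: (A, X), (B, Y)

Work:
Best responses:
  P1 vs X: payoffs [3, 1] → best response A (payoff 3)
  P1 vs Y: payoffs [0, 1] → best response B (payoff 1)
  P2 vs A: payoffs [0, 0] → best response X/Y (payoff 0)
  P2 vs B: payoffs [3, 4] → best response Y (payoff 4)
Mutual best responses: (A,X), (B,Y) → Nash equilibria.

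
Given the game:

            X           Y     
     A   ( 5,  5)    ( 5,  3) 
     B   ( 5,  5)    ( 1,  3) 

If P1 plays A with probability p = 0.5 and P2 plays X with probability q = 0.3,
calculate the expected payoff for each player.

E[P1] = 3.6, E[P2] = 3.6

Work:
E[P1] = p·q·π₁(A,X) + p·(1-q)·π₁(A,Y) + (1-p)·q·π₁(B,X) + (1-p)·(1-q)·π₁(B,Y)
= 0.5·0.3·5 + 0.5·0.7·5 + 0.5·0.3·5 + 0.5·0.7·1
= 3.6

E[P2] = 3.6 (similar calculation)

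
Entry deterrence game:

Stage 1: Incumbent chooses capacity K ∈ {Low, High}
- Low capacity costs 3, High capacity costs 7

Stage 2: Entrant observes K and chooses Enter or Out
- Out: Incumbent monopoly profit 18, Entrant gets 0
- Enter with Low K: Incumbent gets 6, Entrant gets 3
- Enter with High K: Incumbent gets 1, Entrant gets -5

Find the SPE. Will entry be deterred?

SPE: (High, Enter|Low, Out|High); Entry deterred. Incumbent net profit = 11

Work:
After Low K: Entrant enters (3 > 0)
After High K: Entrant stays out (-5 < 0)
Incumbent: Low → 6−3=3, High → 18−7=11
Incumbent chooses High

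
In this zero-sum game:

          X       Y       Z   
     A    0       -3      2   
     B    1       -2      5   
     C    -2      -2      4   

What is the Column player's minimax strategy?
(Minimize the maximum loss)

Column should play Y, value = -2

Work:
Column player minimizes Row's maximum payoff:
Column X: max payoff to Row = 1
Column Y: max payoff to Row = -2
Column Z: max payoff to Row = 5
Minimum is -2, achieved by column Y.
Minimax strategy: Y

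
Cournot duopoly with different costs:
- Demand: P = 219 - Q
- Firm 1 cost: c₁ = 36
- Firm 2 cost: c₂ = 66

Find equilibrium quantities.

q₁* = 71.0, q₂* = 41.0

Work:
Reaction: q₁ = (219 - 36 - q₂)/2
Reaction: q₂ = (219 - 66 - q₁)/2
Solve simultaneously:
q₁* = (219 - 2×36 + 66)/3 = 71.0
q₂* = (219 - 2×66 + 36)/3 = 41.0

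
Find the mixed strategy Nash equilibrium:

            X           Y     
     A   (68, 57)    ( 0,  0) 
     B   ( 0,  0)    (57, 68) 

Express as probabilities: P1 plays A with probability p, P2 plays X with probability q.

p = 0.544, q = 0.456

Work:
Find probabilities that make opponent indifferent:
P2 chooses q to make P1 indifferent between A and B
P1 chooses p to make P2 indifferent between X and Y
Mixed NE: P1 plays (A: 0.544, B: 0.456), P2 plays (X: 0.456, Y: 0.544)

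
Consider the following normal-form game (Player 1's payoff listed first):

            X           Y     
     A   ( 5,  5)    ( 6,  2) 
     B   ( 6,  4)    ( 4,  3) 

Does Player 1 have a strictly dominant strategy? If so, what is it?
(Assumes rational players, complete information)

No strictly dominant strategy exists for Player 1

Work:
A strategy strictly dominates another if it gives a strictly higher payoff against every opponent action. Compare each pair of P1's strategies column-by-column:
  A vs B: [5 vs 6, 6 vs 4] → A does not strictly dominate B (column X: 5 ≤ 6)
  B vs A: [6 vs 5, 4 vs 6] → B does not strictly dominate A (column Y: 4 ≤ 6)
No single strategy strictly dominates all others → no strictly dominant strategy.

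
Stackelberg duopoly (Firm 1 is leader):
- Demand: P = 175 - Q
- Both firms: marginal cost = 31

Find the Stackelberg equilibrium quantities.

q₁* (leader) = 72.0, q₂* (follower) = 36.0

Work:
Follower's reaction: q₂ = (a - c - q₁)/2
Leader substitutes: π₁ = q₁·(a - q₁ - (a-c-q₁)/2 - c)
FOC: q₁* = (175 - 31)/2 = 72.00
Then: q₂* = (175 - 31 - 72.0)/2 = 36.00
Leader has first-mover advantage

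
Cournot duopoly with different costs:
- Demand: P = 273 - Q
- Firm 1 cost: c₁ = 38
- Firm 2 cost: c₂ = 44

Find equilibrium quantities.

q₁* = 80.33, q₂* = 74.33

Work:
Reaction: q₁ = (273 - 38 - q₂)/2
Reaction: q₂ = (273 - 44 - q₁)/2
Solve simultaneously:
q₁* = (273 - 2×38 + 44)/3 = 80.33
q₂* = (273 - 2×44 + 38)/3 = 74.33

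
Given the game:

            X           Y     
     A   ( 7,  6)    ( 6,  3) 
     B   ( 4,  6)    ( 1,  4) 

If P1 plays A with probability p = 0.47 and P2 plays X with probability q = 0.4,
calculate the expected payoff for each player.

E[P1] = 4.174, E[P2] = 4.518

Work:
E[P1] = p·q·π₁(A,X) + p·(1-q)·π₁(A,Y) + (1-p)·q·π₁(B,X) + (1-p)·(1-q)·π₁(B,Y)
= 0.47·0.4·7 + 0.47·0.6·6 + 0.53·0.4·4 + 0.53·0.6·1
= 4.174

E[P2] = 4.518 (similar calculation)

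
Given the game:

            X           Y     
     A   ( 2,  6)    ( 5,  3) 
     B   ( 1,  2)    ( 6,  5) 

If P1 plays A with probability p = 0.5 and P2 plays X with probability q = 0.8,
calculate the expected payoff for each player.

E[P1] = 2.3, E[P2] = 4.0

Work:
E[P1] = p·q·π₁(A,X) + p·(1-q)·π₁(A,Y) + (1-p)·q·π₁(B,X) + (1-p)·(1-q)·π₁(B,Y)
= 0.5·0.8·2 + 0.5·0.2·5 + 0.5·0.8·1 + 0.5·0.2·6
= 2.3

E[P2] = 4.0 (similar calculation)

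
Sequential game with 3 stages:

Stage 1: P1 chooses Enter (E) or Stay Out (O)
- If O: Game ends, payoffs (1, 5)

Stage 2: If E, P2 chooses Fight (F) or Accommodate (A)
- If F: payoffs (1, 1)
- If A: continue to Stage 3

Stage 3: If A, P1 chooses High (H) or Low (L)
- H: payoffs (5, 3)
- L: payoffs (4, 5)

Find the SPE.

SPE: (E, A, H); Outcome (5, 3)

Work:
Stage 3: P1 chooses H (5 vs 4)
Stage 2: P2: F->1, A->3 (anticipating H). Choose A
Stage 1: P1: O->1, E->5 (anticipating A, H). Choose E
SPE path: E -> A -> H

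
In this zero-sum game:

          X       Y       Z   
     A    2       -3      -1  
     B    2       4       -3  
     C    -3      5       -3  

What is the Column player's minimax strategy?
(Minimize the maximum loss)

Column should play Z, value = -1

Work:
Column player minimizes Row's maximum payoff:
Column X: max payoff to Row = 2
Column Y: max payoff to Row = 5
Column Z: max payoff to Row = -1
Minimum is -1, achieved by column Z.
Minimax strategy: Z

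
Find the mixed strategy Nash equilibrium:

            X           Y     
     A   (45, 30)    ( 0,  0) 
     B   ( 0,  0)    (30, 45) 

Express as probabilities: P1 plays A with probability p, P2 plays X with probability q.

p = 0.6, q = 0.4

Work:
Find probabilities that make opponent indifferent:
P2 chooses q to make P1 indifferent between A and B
P1 chooses p to make P2 indifferent between X and Y
Mixed NE: P1 plays (A: 0.6, B: 0.4), P2 plays (X: 0.4, Y: 0.6)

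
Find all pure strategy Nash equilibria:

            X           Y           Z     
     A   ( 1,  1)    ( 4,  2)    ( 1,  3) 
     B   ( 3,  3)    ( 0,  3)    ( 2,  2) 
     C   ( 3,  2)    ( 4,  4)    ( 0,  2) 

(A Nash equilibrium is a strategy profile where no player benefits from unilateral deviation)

Nash equilibrium: (B, X), (C, Y)

Work:
Best responses:
  P1 vs X: payoffs [1, 3, 3] → best response B/C (payoff 3)
  P1 vs Y: payoffs [4, 0, 4] → best response A/C (payoff 4)
  P1 vs Z: payoffs [1, 2, 0] → best response B (payoff 2)
  P2 vs A: payoffs [1, 2, 3] → best response Z (payoff 3)
  P2 vs B: payoffs [3, 3, 2] → best response X/Y (payoff 3)
  P2 vs C: payoffs [2, 4, 2] → best response Y (payoff 4)
Mutual best responses: (B,X), (C,Y) → Nash equilibria.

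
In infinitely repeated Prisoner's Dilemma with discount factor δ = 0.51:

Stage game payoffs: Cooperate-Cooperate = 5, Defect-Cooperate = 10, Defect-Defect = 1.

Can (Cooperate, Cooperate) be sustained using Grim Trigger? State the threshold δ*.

δ* = 0.5556; since δ = 0.51 < 0.5556, cooperation cannot be sustained

Work:
For Grim Trigger:
Cooperate forever: 5/(1-δ)
Defect then punished: 10 + 1·δ/(1-δ)
Need: 5/(1-δ) ≥ 10 + 1·δ/(1-δ)
Solving: δ ≥ (T-R)/(T-P) = (10-5)/(10-1) = 0.5556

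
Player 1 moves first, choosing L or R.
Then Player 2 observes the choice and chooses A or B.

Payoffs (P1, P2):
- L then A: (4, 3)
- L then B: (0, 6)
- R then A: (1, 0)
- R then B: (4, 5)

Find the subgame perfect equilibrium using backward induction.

P1 plays R, P2 plays B after L and B after R; Payoff (4, 5)

Work:
Backward induction:
After L: P2 chooses B → P1 gets 0
After R: P2 chooses B → P1 gets 4
P1 chooses R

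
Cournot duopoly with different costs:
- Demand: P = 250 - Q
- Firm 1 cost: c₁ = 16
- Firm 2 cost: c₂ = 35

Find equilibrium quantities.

q₁* = 84.33, q₂* = 65.33

Work:
Reaction: q₁ = (250 - 16 - q₂)/2
Reaction: q₂ = (250 - 35 - q₁)/2
Solve simultaneously:
q₁* = (250 - 2×16 + 35)/3 = 84.33
q₂* = (250 - 2×35 + 16)/3 = 65.33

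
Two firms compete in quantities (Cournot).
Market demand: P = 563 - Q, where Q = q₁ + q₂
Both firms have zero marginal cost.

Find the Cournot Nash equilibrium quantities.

q₁* = q₂* = 187.67; P* = 187.67

Work:
Profit: π_i = P·q_i = (a - q_i - q_j)·q_i
FOC: ∂π_i/∂q_i = a - 2q_i - q_j = 0
Reaction function: q_i = (563 - q_j)/2
Symmetry: q* = 563/3 = 187.67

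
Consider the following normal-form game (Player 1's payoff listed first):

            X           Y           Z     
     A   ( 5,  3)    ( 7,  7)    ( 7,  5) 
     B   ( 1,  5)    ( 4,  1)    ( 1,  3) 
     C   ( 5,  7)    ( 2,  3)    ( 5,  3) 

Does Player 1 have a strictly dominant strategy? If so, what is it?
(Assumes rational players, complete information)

No strictly dominant strategy exists for Player 1

Work:
A strategy strictly dominates another if it gives a strictly higher payoff against every opponent action. Compare each pair of P1's strategies column-by-column:
  A vs B: [5 vs 1, 7 vs 4, 7 vs 1] → A strictly dominates B
  A vs C: [5 vs 5, 7 vs 2, 7 vs 5] → A does not strictly dominate C (column X: 5 ≤ 5)
  B vs A: [1 vs 5, 4 vs 7, 1 vs 7] → B does not strictly dominate A (column X: 1 ≤ 5)
  B vs C: [1 vs 5, 4 vs 2, 1 vs 5] → B does not strictly dominate C (column X: 1 ≤ 5)
  C vs A: [5 vs 5, 2 vs 7, 5 vs 7] → C does not strictly dominate A (column X: 5 ≤ 5)
  C vs B: [5 vs 1, 2 vs 4, 5 vs 1] → C does not strictly dominate B (column Y: 2 ≤ 4)
No single strategy strictly dominates all others → no strictly dominant strategy.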